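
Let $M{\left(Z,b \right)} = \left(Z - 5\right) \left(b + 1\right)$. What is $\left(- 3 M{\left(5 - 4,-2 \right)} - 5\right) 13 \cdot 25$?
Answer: $-5525$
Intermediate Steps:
$M{\left(Z,b \right)} = \left(1 + b\right) \left(-5 + Z\right)$ ($M{\left(Z,b \right)} = \left(-5 + Z\right) \left(1 + b\right) = \left(1 + b\right) \left(-5 + Z\right)$)
$\left(- 3 M{\left(5 - 4,-2 \right)} - 5\right) 13 \cdot 25 = \left(- 3 \left(-5 + \left(5 - 4\right) - -10 + \left(5 - 4\right) \left(-2\right)\right) - 5\right) 13 \cdot 25 = \left(- 3 \left(-5 + \left(5 - 4\right) + 10 + \left(5 - 4\right) \left(-2\right)\right) - 5\right) 13 \cdot 25 = \left(- 3 \left(-5 + 1 + 10 + 1 \left(-2\right)\right) - 5\right) 13 \cdot 25 = \left(- 3 \left(-5 + 1 + 10 - 2\right) - 5\right) 13 \cdot 25 = \left(\left(-3\right) 4 - 5\right) 13 \cdot 25 = \left(-12 - 5\right) 13 \cdot 25 = \left(-17\right) 13 \cdot 25 = \left(-221\right) 25 = -5525$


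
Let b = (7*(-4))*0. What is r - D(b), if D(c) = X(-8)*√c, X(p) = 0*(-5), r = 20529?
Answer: 20529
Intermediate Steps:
X(p) = 0
b = 0 (b = -28*0 = 0)
D(c) = 0 (D(c) = 0*√c = 0)
r - D(b) = 20529 - 1*0 = 20529 + 0 = 20529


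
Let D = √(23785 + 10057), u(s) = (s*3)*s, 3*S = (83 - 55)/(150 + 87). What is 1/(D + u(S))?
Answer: -66054744/480465179410801 + 28394609049*√33842/960930358821602 ≈ 0.0054358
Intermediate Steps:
S = 28/711 (S = ((83 - 55)/(150 + 87))/3 = (28/237)/3 = (28*(1/237))/3 = (⅓)*(28/237) = 28/711 ≈ 0.039381)
u(s) = 3*s² (u(s) = (3*s)*s = 3*s²)
D = √33842 ≈ 183.96
1/(D + u(S)) = 1/(√33842 + 3*(28/711)²) = 1/(√33842 + 3*(784/505521)) = 1/(√33842 + 784/168507) = 1/(784/168507 + √33842)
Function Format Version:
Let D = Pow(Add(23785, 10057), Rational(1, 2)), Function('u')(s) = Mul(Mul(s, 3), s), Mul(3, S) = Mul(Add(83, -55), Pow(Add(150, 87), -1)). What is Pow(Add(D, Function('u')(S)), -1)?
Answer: Add(Rational(-66054744, 480465179410801), Mul(Rational(28394609049, 960930358821602), Pow(33842, Rational(1, 2)))) ≈ 0.0054358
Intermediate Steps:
S = Rational(28, 711) (S = Mul(Rational(1, 3), Mul(Add(83, -55), Pow(Add(150, 87), -1))) = Mul(Rational(1, 3), Mul(28, Pow(237, -1))) = Mul(Rational(1, 3), Mul(28, Rational(1, 237))) = Mul(Rational(1, 3), Rational(28, 237)) = Rational(28, 711) ≈ 0.039381)
Function('u')(s) = Mul(3, Pow(s, 2)) (Function('u')(s) = Mul(Mul(3, s), s) = Mul(3, Pow(s, 2)))
D = Pow(33842, Rational(1, 2)) ≈ 183.96
Pow(Add(D, Function('u')(S)), -1) = Pow(Add(Pow(33842, Rational(1, 2)), Mul(3, Pow(Rational(28, 711), 2))), -1) = Pow(Add(Pow(33842, Rational(1, 2)), Mul(3, Rational(784, 505521))), -1) = Pow(Add(Pow(33842, Rational(1, 2)), Rational(784, 168507)), -1) = Pow(Add(Rational(784, 168507), Pow(33842, Rational(1, 2))), -1)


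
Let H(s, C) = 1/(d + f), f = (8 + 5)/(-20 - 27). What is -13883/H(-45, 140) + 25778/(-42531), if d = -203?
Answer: 5641233307076/1998957 ≈ 2.8221e+6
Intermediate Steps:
f = -13/47 (f = 13/(-47) = 13*(-1/47) = -13/47 ≈ -0.27660)
H(s, C) = -47/9554 (H(s, C) = 1/(-203 - 13/47) = 1/(-9554/47) = -47/9554)
-13883/H(-45, 140) + 25778/(-42531) = -13883/(-47/9554) + 25778/(-42531) = -13883*(-9554/47) + 25778*(-1/42531) = 132638182/47 - 25778/42531 = 5641233307076/1998957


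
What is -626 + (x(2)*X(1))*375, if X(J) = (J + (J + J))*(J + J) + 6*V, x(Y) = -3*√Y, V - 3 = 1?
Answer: -626 - 33750*√2 ≈ -48356.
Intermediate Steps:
V = 4 (V = 3 + 1 = 4)
X(J) = 24 + 6*J² (X(J) = (J + (J + J))*(J + J) + 6*4 = (J + 2*J)*(2*J) + 24 = (3*J)*(2*J) + 24 = 6*J² + 24 = 24 + 6*J²)
-626 + (x(2)*X(1))*375 = -626 + ((-3*√2)*(24 + 6*1²))*375 = -626 + ((-3*√2)*(24 + 6*1))*375 = -626 + ((-3*√2)*(24 + 6))*375 = -626 + (-3*√2*30)*375 = -626 - 90*√2*375 = -626 - 33750*√2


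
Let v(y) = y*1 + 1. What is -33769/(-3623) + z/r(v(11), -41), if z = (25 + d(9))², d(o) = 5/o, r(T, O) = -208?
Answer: 94320853/15260076 ≈ 6.1809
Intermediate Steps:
v(y) = 1 + y (v(y) = y + 1 = 1 + y)
z = 52900/81 (z = (25 + 5/9)² = (230/9)² = 52900/81 ≈ 653.09)
-33769/(-3623) + z/r(v(11), -41) = -33769/(-3623) + (52900/81)/(-208) = -33769*(-1/3623) + (52900/81)*(-1/208) = 33769/3623 - 13225/4212 = 94320853/15260076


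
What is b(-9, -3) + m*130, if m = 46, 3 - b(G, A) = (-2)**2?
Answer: 5979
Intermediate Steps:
b(G, A) = -1 (b(G, A) = 3 - 1*(-2)**2 = 3 - 1*4 = 3 - 4 = -1)
b(-9, -3) + m*130 = -1 + 46*130 = -1 + 5980 = 5979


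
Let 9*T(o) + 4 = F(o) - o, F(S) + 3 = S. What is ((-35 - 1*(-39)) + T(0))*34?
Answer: 986/9 ≈ 109.56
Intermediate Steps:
F(S) = -3 + S
T(o) = -7/9 (T(o) = -4/9 + ((-3 + o) - o)/9 = -4/9 + (⅑)*(-3) = -4/9 - ⅓ = -7/9)
((-35 - 1*(-39)) + T(0))*34 = ((-35 - 1*(-39)) - 7/9)*34 = ((-35 + 39) - 7/9)*34 = (4 - 7/9)*34 = (29/9)*34 = 986/9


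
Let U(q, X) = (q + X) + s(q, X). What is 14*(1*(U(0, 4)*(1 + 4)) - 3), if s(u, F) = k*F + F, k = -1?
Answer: 238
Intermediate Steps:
s(u, F) = 0 (s(u, F) = -F + F = 0)
U(q, X) = X + q (U(q, X) = (q + X) + 0 = (X + q) + 0 = X + q)
14*(1*(U(0, 4)*(1 + 4)) - 3) = 14*(1*((4 + 0)*(1 + 4)) - 3) = 14*(1*(4*5) - 3) = 14*(1*20 - 3) = 14*(20 - 3) = 14*17 = 238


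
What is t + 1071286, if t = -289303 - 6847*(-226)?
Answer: 2329405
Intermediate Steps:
t = 1258119 (t = -289303 + 1547422 = 1258119)
t + 1071286 = 1258119 + 1071286 = 2329405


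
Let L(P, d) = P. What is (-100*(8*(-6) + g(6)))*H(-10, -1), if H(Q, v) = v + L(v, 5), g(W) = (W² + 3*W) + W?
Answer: 2400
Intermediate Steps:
g(W) = W² + 4*W
H(Q, v) = 2*v (H(Q, v) = v + v = 2*v)
(-100*(8*(-6) + g(6)))*H(-10, -1) = (-100*(8*(-6) + 6*(4 + 6)))*(2*(-1)) = -100*(-48 + 6*10)*(-2) = -100*(-48 + 60)*(-2) = -100*12*(-2) = -1200*(-2) = 2400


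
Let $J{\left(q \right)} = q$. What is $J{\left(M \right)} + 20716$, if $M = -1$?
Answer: $20715$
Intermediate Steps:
$J{\left(M \right)} + 20716 = -1 + 20716 = 20715$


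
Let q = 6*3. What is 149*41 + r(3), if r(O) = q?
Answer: 6127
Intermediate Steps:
q = 18
r(O) = 18
149*41 + r(3) = 149*41 + 18 = 6109 + 18 = 6127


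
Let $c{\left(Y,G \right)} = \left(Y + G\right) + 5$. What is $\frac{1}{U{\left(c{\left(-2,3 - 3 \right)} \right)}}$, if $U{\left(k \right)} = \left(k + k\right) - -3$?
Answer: $\frac{1}{9} \approx 0.11111$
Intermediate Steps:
$c{\left(Y,G \right)} = 5 + G + Y$ ($c{\left(Y,G \right)} = \left(G + Y\right) + 5 = 5 + G + Y$)
$U{\left(k \right)} = 3 + 2 k$ ($U{\left(k \right)} = 2 k + 3 = 3 + 2 k$)
$\frac{1}{U{\left(c{\left(-2,3 - 3 \right)} \right)}} = \frac{1}{3 + 2 \left(5 + \left(3 - 3\right) - 2\right)} = \frac{1}{3 + 2 \left(5 + 0 - 2\right)} = \frac{1}{3 + 2 \cdot 3} = \frac{1}{3 + 6} = \frac{1}{9}$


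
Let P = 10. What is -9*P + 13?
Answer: -77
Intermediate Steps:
-9*P + 13 = -9*10 + 13 = -90 + 13 = -77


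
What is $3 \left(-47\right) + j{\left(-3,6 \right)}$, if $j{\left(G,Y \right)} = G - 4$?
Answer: $-148$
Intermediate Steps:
$j{\left(G,Y \right)} = -4 + G$
$3 \left(-47\right) + j{\left(-3,6 \right)} = 3 \left(-47\right) - 7 = -141 - 7 = -148$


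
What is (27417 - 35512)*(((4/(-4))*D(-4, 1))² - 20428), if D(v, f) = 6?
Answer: 165073240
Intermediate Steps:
(27417 - 35512)*(((4/(-4))*D(-4, 1))² - 20428) = (27417 - 35512)*(((4/(-4))*6)² - 20428) = -8095*((-¼*4*6)² - 20428) = -8095*((-1*6)² - 20428) = -8095*((-6)² - 20428) = -8095*(36 - 20428) = -8095*(-20392) = 165073240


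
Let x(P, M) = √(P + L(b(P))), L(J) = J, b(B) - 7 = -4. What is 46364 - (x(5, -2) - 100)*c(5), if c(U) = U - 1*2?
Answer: 46664 - 6*√2 ≈ 46656.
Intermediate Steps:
b(B) = 3 (b(B) = 7 - 4 = 3)
c(U) = -2 + U (c(U) = U - 2 = -2 + U)
x(P, M) = √(3 + P) (x(P, M) = √(P + 3) = √(3 + P))
46364 - (x(5, -2) - 100)*c(5) = 46364 - (√(3 + 5) - 100)*(-2 + 5) = 46364 - (√8 - 100)*3 = 46364 - (2*√2 - 100)*3 = 46364 - (-100 + 2*√2)*3 = 46364 - (-300 + 6*√2) = 46364 + (300 - 6*√2) = 46664 - 6*√2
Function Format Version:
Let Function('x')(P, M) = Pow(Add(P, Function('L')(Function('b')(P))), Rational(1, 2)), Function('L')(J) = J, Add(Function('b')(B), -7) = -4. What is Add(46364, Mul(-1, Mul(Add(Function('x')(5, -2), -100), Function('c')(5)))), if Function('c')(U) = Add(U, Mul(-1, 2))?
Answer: Add(46664, Mul(-6, Pow(2, Rational(1, 2)))) ≈ 46656.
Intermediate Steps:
Function('b')(B) = 3 (Function('b')(B) = Add(7, -4) = 3)
Function('c')(U) = Add(-2, U) (Function('c')(U) = Add(U, -2) = Add(-2, U))
Function('x')(P, M) = Pow(Add(3, P), Rational(1, 2)) (Function('x')(P, M) = Pow(Add(P, 3), Rational(1, 2)) = Pow(Add(3, P), Rational(1, 2)))
Add(46364, Mul(-1, Mul(Add(Function('x')(5, -2), -100), Function('c')(5)))) = Add(46364, Mul(-1, Mul(Add(Pow(Add(3, 5), Rational(1, 2)), -100), Add(-2, 5)))) = Add(46364, Mul(-1, Mul(Add(Pow(8, Rational(1, 2)), -100), 3))) = Add(46364, Mul(-1, Mul(Add(Mul(2, Pow(2, Rational(1, 2))), -100), 3))) = Add(46364, Mul(-1, Mul(Add(-100, Mul(2, Pow(2, Rational(1, 2)))), 3))) = Add(46364, Mul(-1, Add(-300, Mul(6, Pow(2, Rational(1, 2)))))) = Add(46364, Add(300, Mul(-6, Pow(2, Rational(1, 2))))) = Add(46664, Mul(-6, Pow(2, Rational(1, 2))))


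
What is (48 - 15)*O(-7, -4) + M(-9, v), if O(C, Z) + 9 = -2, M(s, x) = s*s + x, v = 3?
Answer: -279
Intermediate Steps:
M(s, x) = x + s**2 (M(s, x) = s**2 + x = x + s**2)
O(C, Z) = -11 (O(C, Z) = -9 - 2 = -11)
(48 - 15)*O(-7, -4) + M(-9, v) = (48 - 15)*(-11) + (3 + (-9)**2) = 33*(-11) + (3 + 81) = -363 + 84 = -279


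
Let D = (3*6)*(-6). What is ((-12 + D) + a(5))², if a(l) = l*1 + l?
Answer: 12100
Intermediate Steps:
D = -108 (D = 18*(-6) = -108)
a(l) = 2*l (a(l) = l + l = 2*l)
((-12 + D) + a(5))² = ((-12 - 108) + 2*5)² = (-120 + 10)² = (-110)² = 12100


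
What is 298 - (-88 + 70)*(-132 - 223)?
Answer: -6092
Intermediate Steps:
298 - (-88 + 70)*(-132 - 223) = 298 - (-18)*(-355) = 298 - 1*6390 = 298 - 6390 = -6092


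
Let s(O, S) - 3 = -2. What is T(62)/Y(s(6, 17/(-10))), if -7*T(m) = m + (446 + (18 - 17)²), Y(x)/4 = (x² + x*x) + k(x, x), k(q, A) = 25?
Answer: -509/756 ≈ -0.67328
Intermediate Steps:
s(O, S) = 1 (s(O, S) = 3 - 2 = 1)
Y(x) = 100 + 8*x² (Y(x) = 4*((x² + x*x) + 25) = 4*((x² + x²) + 25) = 4*(2*x² + 25) = 4*(25 + 2*x²) = 100 + 8*x²)
T(m) = -447/7 - m/7 (T(m) = -(m + (446 + (18 - 17)²))/7 = -(m + (446 + 1²))/7 = -(m + (446 + 1))/7 = -(m + 447)/7 = -(447 + m)/7 = -447/7 - m/7)
T(62)/Y(s(6, 17/(-10))) = (-447/7 - ⅐*62)/(100 + 8*1²) = (-447/7 - 62/7)/(100 + 8*1) = -509/(7*(100 + 8)) = -509/7/108 = -509/7*1/108 = -509/756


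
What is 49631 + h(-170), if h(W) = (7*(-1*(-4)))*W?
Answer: 44871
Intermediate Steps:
h(W) = 28*W (h(W) = (7*4)*W = 28*W)
49631 + h(-170) = 49631 + 28*(-170) = 49631 - 4760 = 44871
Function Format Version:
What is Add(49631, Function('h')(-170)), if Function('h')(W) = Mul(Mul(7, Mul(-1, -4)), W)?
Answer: 44871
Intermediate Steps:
Function('h')(W) = Mul(28, W) (Function('h')(W) = Mul(Mul(7, 4), W) = Mul(28, W))
Add(49631, Function('h')(-170)) = Add(49631, Mul(28, -170)) = Add(49631, -4760) = 44871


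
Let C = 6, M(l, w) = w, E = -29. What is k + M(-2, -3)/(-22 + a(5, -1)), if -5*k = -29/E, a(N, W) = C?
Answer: -1/80 ≈ -0.012500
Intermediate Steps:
a(N, W) = 6
k = -⅕ (k = -(-29)/(5*(-29)) = -(-29)*(-1)/(5*29) = -⅕*1 = -⅕ ≈ -0.20000)
k + M(-2, -3)/(-22 + a(5, -1)) = -⅕ - 3/(-22 + 6) = -⅕ - 3/(-16) = -⅕ - 1/16*(-3) = -⅕ + 3/16 = -1/80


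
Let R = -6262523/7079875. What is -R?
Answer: 6262523/7079875 ≈ 0.88455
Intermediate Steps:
R = -6262523/7079875 (R = -6262523*1/7079875 = -6262523/7079875 ≈ -0.88455)
-R = -1*(-6262523/7079875) = 6262523/7079875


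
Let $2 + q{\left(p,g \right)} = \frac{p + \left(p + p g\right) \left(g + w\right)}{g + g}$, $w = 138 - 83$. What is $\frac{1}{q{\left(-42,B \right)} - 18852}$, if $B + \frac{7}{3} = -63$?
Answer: $- \frac{1}{18640} \approx -5.3648 \cdot 10^{-5}$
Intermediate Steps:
$B = - \frac{196}{3}$ ($B = - \frac{7}{3} - 63 = - \frac{196}{3} \approx -65.333$)
$w = 55$
$q{\left(p,g \right)} = -2 + \frac{p + \left(55 + g\right) \left(p + g p\right)}{2 g}$ ($q{\left(p,g \right)} = -2 + \frac{p + \left(p + p g\right) \left(g + 55\right)}{g + g} = -2 + \frac{p + \left(p + g p\right) \left(55 + g\right)}{2 g} = -2 + \left(p + \left(55 + g\right) \left(p + g p\right)\right) \frac{1}{2 g} = -2 + \frac{p + \left(55 + g\right) \left(p + g p\right)}{2 g}$)
$\frac{1}{q{\left(-42,B \right)} - 18852} = \frac{1}{\left(-2 + 28 \left(-42\right) + \frac{1}{2} \left(- \frac{196}{3}\right) \left(-42\right) + 28 \left(-42\right) \frac{1}{- \frac{196}{3}}\right) - 18852} = \frac{1}{\left(-2 - 1176 + 1372 + 28 \left(-42\right) \left(- \frac{3}{196}\right)\right) - 18852} = \frac{1}{\left(-2 - 1176 + 1372 + 18\right) - 18852} = \frac{1}{212 - 18852} = \frac{1}{-18640} = - \frac{1}{18640}$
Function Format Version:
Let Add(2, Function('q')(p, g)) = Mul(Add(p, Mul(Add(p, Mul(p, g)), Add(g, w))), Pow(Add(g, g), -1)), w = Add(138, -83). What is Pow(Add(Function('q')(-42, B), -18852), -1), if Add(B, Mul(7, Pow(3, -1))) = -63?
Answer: Rational(-1, 18640) ≈ -5.3648e-5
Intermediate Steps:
B = Rational(-196, 3) (B = Add(Rational(-7, 3), -63) = Rational(-196, 3) ≈ -65.333)
w = 55
Function('q')(p, g) = Add(-2, Mul(Rational(1, 2), Pow(g, -1), Add(p, Mul(Add(55, g), Add(p, Mul(g, p)))))) (Function('q')(p, g) = Add(-2, Mul(Add(p, Mul(Add(p, Mul(p, g)), Add(g, 55))), Pow(Add(g, g), -1))) = Add(-2, Mul(Add(p, Mul(Add(p, Mul(g, p)), Add(55, g))), Pow(Mul(2, g), -1))) = Add(-2, Mul(Add(p, Mul(Add(55, g), Add(p, Mul(g, p)))), Mul(Rational(1, 2), Pow(g, -1)))) = Add(-2, Mul(Rational(1, 2), Pow(g, -1), Add(p, Mul(Add(55, g), Add(p, Mul(g, p)))))))
Pow(Add(Function('q')(-42, B), -18852), -1) = Pow(Add(Add(-2, Mul(28, -42), Mul(Rational(1, 2), Rational(-196, 3), -42), Mul(28, -42, Pow(Rational(-196, 3), -1))), -18852), -1) = Pow(Add(Add(-2, -1176, 1372, Mul(28, -42, Rational(-3, 196))), -18852), -1) = Pow(Add(Add(-2, -1176, 1372, 18), -18852), -1) = Pow(Add(212, -18852), -1) = Pow(-18640, -1) = Rational(-1, 18640)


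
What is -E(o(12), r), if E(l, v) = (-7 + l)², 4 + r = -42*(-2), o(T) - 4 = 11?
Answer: -64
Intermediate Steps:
o(T) = 15 (o(T) = 4 + 11 = 15)
r = 80 (r = -4 - 42*(-2) = -4 + 84 = 80)
-E(o(12), r) = -(-7 + 15)² = -1*8² = -1*64 = -64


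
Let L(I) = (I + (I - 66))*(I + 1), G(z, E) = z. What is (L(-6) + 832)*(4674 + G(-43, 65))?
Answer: 5659082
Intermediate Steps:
L(I) = (1 + I)*(-66 + 2*I) (L(I) = (I + (-66 + I))*(1 + I) = (-66 + 2*I)*(1 + I) = (1 + I)*(-66 + 2*I))
(L(-6) + 832)*(4674 + G(-43, 65)) = ((-66 - 64*(-6) + 2*(-6)²) + 832)*(4674 - 43) = ((-66 + 384 + 2*36) + 832)*4631 = ((-66 + 384 + 72) + 832)*4631 = (390 + 832)*4631 = 1222*4631 = 5659082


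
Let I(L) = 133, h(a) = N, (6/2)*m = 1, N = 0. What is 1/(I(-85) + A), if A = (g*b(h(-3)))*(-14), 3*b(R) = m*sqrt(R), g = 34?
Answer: 1/133 ≈ 0.0075188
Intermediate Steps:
m = 1/3 (m = (1/3)*1 = 1/3 ≈ 0.33333)
h(a) = 0
b(R) = sqrt(R)/9 (b(R) = (sqrt(R)/3)/3 = sqrt(R)/9)
A = 0 (A = (34*(sqrt(0)/9))*(-14) = (34*((1/9)*0))*(-14) = (34*0)*(-14) = 0*(-14) = 0)
1/(I(-85) + A) = 1/(133 + 0) = 1/133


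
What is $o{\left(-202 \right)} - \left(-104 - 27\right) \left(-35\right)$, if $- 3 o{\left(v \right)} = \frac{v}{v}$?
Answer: $- \frac{13756}{3} \approx -4585.3$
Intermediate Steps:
$o{\left(v \right)} = - \frac{1}{3}$ ($o{\left(v \right)} = - \frac{v \frac{1}{v}}{3} = \left(- \frac{1}{3}\right) 1 = - \frac{1}{3}$)
$o{\left(-202 \right)} - \left(-104 - 27\right) \left(-35\right) = - \frac{1}{3} - \left(-104 - 27\right) \left(-35\right) = - \frac{1}{3} - \left(-131\right) \left(-35\right) = - \frac{1}{3} - 4585 = - \frac{13756}{3}$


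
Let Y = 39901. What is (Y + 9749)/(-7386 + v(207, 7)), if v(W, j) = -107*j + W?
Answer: -24825/3964 ≈ -6.2626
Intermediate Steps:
v(W, j) = W - 107*j
(Y + 9749)/(-7386 + v(207, 7)) = (39901 + 9749)/(-7386 + (207 - 107*7)) = 49650/(-7386 + (207 - 749)) = 49650/(-7386 - 542) = 49650/(-7928) = 49650*(-1/7928) = -24825/3964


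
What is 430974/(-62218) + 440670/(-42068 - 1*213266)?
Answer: -34364980344/3971592703 ≈ -8.6527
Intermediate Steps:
430974/(-62218) + 440670/(-42068 - 1*213266) = 430974*(-1/62218) + 440670/(-42068 - 213266) = -215487/31109 + 440670/(-255334) = -215487/31109 + 440670*(-1/255334) = -215487/31109 - 220335/127667 = -34364980344/3971592703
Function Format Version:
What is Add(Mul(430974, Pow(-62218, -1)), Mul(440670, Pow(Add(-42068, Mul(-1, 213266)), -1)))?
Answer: Rational(-34364980344, 3971592703) ≈ -8.6527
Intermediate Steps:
Add(Mul(430974, Pow(-62218, -1)), Mul(440670, Pow(Add(-42068, Mul(-1, 213266)), -1))) = Add(Mul(430974, Rational(-1, 62218)), Mul(440670, Pow(Add(-42068, -213266), -1))) = Add(Rational(-215487, 31109), Mul(440670, Pow(-255334, -1))) = Add(Rational(-215487, 31109), Mul(440670, Rational(-1, 255334))) = Add(Rational(-215487, 31109), Rational(-220335, 127667)) = Rational(-34364980344, 3971592703)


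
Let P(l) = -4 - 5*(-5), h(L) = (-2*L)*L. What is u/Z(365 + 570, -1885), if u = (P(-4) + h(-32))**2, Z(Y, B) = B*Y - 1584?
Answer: -4108729/1764059 ≈ -2.3291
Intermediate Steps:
h(L) = -2*L**2
Z(Y, B) = -1584 + B*Y
P(l) = 21 (P(l) = -4 + 25 = 21)
u = 4108729 (u = (21 - 2*(-32)**2)**2 = (21 - 2*1024)**2 = (21 - 2048)**2 = (-2027)**2 = 4108729)
u/Z(365 + 570, -1885) = 4108729/(-1584 - 1885*(365 + 570)) = 4108729/(-1584 - 1885*935) = 4108729/(-1584 - 1762475) = 4108729/(-1764059) = 4108729*(-1/1764059) = -4108729/1764059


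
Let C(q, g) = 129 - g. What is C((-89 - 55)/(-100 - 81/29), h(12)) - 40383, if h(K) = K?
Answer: -40266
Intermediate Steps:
C((-89 - 55)/(-100 - 81/29), h(12)) - 40383 = (129 - 1*12) - 40383 = (129 - 12) - 40383 = 117 - 40383 = -40266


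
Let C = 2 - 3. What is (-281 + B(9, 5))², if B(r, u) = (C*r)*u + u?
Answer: 103041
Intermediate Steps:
C = -1
B(r, u) = u - r*u (B(r, u) = (-r)*u + u = -r*u + u = u - r*u)
(-281 + B(9, 5))² = (-281 + 5*(1 - 1*9))² = (-281 + 5*(1 - 9))² = (-281 + 5*(-8))² = (-281 - 40)² = (-321)² = 103041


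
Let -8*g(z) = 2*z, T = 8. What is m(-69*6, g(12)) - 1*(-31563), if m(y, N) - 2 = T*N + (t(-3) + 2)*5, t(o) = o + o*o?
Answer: 31581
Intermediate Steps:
t(o) = o + o²
g(z) = -z/4
m(y, N) = 42 + 8*N (m(y, N) = 2 + (8*N + (-3*(1 - 3) + 2)*5) = 2 + (8*N + (-3*(-2) + 2)*5) = 2 + (8*N + (6 + 2)*5) = 2 + (8*N + 8*5) = 2 + (8*N + 40) = 2 + (40 + 8*N) = 42 + 8*N)
m(-69*6, g(12)) - 1*(-31563) = (42 + 8*(-¼*12)) - 1*(-31563) = (42 + 8*(-3)) + 31563 = (42 - 24) + 31563 = 18 + 31563 = 31581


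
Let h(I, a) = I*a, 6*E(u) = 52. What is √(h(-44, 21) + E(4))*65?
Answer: 65*I*√8238/3 ≈ 1966.5*I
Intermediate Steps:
E(u) = 26/3 (E(u) = (⅙)*52 = 26/3)
√(h(-44, 21) + E(4))*65 = √(-44*21 + 26/3)*65 = √(-924 + 26/3)*65 = √(-2746/3)*65 = (I*√8238/3)*65 = 65*I*√8238/3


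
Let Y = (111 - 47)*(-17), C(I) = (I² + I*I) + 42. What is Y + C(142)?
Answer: 39282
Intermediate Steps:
C(I) = 42 + 2*I² (C(I) = (I² + I²) + 42 = 2*I² + 42 = 42 + 2*I²)
Y = -1088 (Y = 64*(-17) = -1088)
Y + C(142) = -1088 + (42 + 2*142²) = -1088 + (42 + 2*20164) = -1088 + (42 + 40328) = -1088 + 40370 = 39282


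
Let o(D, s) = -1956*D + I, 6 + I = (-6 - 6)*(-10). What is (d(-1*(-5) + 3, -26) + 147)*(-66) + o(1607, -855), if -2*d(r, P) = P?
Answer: -3153738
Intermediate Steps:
I = 114 (I = -6 + (-6 - 6)*(-10) = -6 - 12*(-10) = -6 + 120 = 114)
o(D, s) = 114 - 1956*D (o(D, s) = -1956*D + 114 = 114 - 1956*D)
d(r, P) = -P/2
(d(-1*(-5) + 3, -26) + 147)*(-66) + o(1607, -855) = (-½*(-26) + 147)*(-66) + (114 - 1956*1607) = (13 + 147)*(-66) + (114 - 3143292) = 160*(-66) - 3143178 = -10560 - 3143178 = -3153738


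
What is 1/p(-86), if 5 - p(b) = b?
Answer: 1/91 ≈ 0.010989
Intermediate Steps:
p(b) = 5 - b
1/p(-86) = 1/(5 - 1*(-86)) = 1/(5 + 86) = 1/91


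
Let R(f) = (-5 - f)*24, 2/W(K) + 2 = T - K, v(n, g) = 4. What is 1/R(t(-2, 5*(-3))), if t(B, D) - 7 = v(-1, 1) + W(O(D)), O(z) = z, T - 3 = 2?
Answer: -3/1160 ≈ -0.0025862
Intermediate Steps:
T = 5 (T = 3 + 2 = 5)
W(K) = 2/(3 - K) (W(K) = 2/(-2 + (5 - K)) = 2/(3 - K))
t(B, D) = 11 - 2/(-3 + D) (t(B, D) = 7 + (4 - 2/(-3 + D)) = 11 - 2/(-3 + D))
R(f) = -120 - 24*f
1/R(t(-2, 5*(-3))) = 1/(-120 - 24*(-35 + 11*(5*(-3)))/(-3 + 5*(-3))) = 1/(-120 - 24*(-35 + 11*(-15))/(-3 - 15)) = 1/(-120 - 24*(-35 - 165)/(-18)) = 1/(-120 - (-4)*(-200)/3) = 1/(-120 - 24*100/9) = 1/(-120 - 800/3) = 1/(-1160/3) = -3/1160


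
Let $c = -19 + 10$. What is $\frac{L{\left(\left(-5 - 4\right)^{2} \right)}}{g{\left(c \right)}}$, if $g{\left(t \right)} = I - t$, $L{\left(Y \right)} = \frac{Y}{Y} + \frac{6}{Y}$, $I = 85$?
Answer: $\frac{29}{2538} \approx 0.011426$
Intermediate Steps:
$c = -9$
$L{\left(Y \right)} = 1 + \frac{6}{Y}$
$g{\left(t \right)} = 85 - t$
$\frac{L{\left(\left(-5 - 4\right)^{2} \right)}}{g{\left(c \right)}} = \frac{\frac{1}{\left(-5 - 4\right)^{2}} \left(6 + \left(-5 - 4\right)^{2}\right)}{85 - -9} = \frac{\frac{1}{\left(-9\right)^{2}} \left(6 + \left(-9\right)^{2}\right)}{85 + 9} = \frac{\frac{1}{81} \left(6 + 81\right)}{94} = \frac{1}{81} \cdot 87 \cdot \frac{1}{94} = \frac{29}{27} \cdot \frac{1}{94} = \frac{29}{2538}$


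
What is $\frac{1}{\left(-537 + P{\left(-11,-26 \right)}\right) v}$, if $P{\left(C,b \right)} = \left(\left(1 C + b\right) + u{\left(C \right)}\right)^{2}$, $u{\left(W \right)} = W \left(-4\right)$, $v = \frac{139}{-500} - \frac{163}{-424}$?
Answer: $- \frac{6625}{344101} \approx -0.019253$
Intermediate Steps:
$v = \frac{5641}{53000}$ ($v = 139 \left(- \frac{1}{500}\right) - - \frac{163}{424} = - \frac{139}{500} + \frac{163}{424} = \frac{5641}{53000} \approx 0.10643$)
$u{\left(W \right)} = - 4 W$
$P{\left(C,b \right)} = \left(b - 3 C\right)^{2}$ ($P{\left(C,b \right)} = \left(\left(1 C + b\right) - 4 C\right)^{2} = \left(\left(C + b\right) - 4 C\right)^{2} = \left(b - 3 C\right)^{2}$)
$\frac{1}{\left(-537 + P{\left(-11,-26 \right)}\right) v} = \frac{1}{\left(-537 + \left(-26 - -33\right)^{2}\right) \frac{5641}{53000}} = \frac{1}{-537 + \left(-26 + 33\right)^{2}} \cdot \frac{53000}{5641} = \frac{1}{-537 + 7^{2}} \cdot \frac{53000}{5641} = \frac{1}{-537 + 49} \cdot \frac{53000}{5641} = \frac{1}{-488} \cdot \frac{53000}{5641} = \left(- \frac{1}{488}\right) \frac{53000}{5641} = - \frac{6625}{344101}$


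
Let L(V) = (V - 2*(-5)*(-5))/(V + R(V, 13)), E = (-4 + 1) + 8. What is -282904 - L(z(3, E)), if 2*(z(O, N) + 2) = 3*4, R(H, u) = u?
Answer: -4809322/17 ≈ -2.8290e+5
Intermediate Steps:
E = 5 (E = -3 + 8 = 5)
z(O, N) = 4 (z(O, N) = -2 + (3*4)/2 = -2 + (1/2)*12 = -2 + 6 = 4)
L(V) = (-50 + V)/(13 + V) (L(V) = (V - 2*(-5)*(-5))/(V + 13) = (V + 10*(-5))/(13 + V) = (V - 50)/(13 + V) = (-50 + V)/(13 + V))
-282904 - L(z(3, E)) = -282904 - (-50 + 4)/(13 + 4) = -282904 - (-46)/17 = -282904 - 1*(-46/17) = -282904 + 46/17 = -4809322/17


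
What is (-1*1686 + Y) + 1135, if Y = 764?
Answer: 213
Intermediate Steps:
(-1*1686 + Y) + 1135 = (-1*1686 + 764) + 1135 = (-1686 + 764) + 1135 = -922 + 1135 = 213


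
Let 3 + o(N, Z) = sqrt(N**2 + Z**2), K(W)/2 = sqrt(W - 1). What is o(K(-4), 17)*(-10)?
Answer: 30 - 10*sqrt(269) ≈ -134.01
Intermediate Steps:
K(W) = 2*sqrt(-1 + W) (K(W) = 2*sqrt(W - 1) = 2*sqrt(-1 + W))
o(N, Z) = -3 + sqrt(N**2 + Z**2)
o(K(-4), 17)*(-10) = (-3 + sqrt((2*sqrt(-1 - 4))**2 + 17**2))*(-10) = (-3 + sqrt((2*sqrt(-5))**2 + 289))*(-10) = (-3 + sqrt((2*(I*sqrt(5)))**2 + 289))*(-10) = (-3 + sqrt((2*I*sqrt(5))**2 + 289))*(-10) = (-3 + sqrt(-20 + 289))*(-10) = (-3 + sqrt(269))*(-10) = 30 - 10*sqrt(269)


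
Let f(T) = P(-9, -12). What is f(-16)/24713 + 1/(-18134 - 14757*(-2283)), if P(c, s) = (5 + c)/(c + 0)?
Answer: 100194343/5567108853267 ≈ 1.7998e-5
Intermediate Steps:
P(c, s) = (5 + c)/c
f(T) = 4/9 (f(T) = (5 - 9)/(-9) = -⅑*(-4) = 4/9)
f(-16)/24713 + 1/(-18134 - 14757*(-2283)) = (4/9)/24713 + 1/(-18134 - 14757*(-2283)) = (4/9)*(1/24713) - 1/2283/(-32891) = 4/222417 - 1/32891*(-1/2283) = 4/222417 + 1/75090153 = 100194343/5567108853267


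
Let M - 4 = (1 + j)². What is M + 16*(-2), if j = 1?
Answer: -24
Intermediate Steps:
M = 8 (M = 4 + (1 + 1)² = 4 + 2² = 4 + 4 = 8)
M + 16*(-2) = 8 + 16*(-2) = 8 - 32 = -24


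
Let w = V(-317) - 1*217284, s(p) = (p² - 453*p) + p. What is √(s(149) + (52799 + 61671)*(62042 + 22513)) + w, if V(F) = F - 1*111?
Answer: -217712 + √9678965703 ≈ -1.1933e+5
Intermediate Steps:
V(F) = -111 + F (V(F) = F - 111 = -111 + F)
s(p) = p² - 452*p
w = -217712 (w = (-111 - 317) - 1*217284 = -428 - 217284 = -217712)
√(s(149) + (52799 + 61671)*(62042 + 22513)) + w = √(149*(-452 + 149) + (52799 + 61671)*(62042 + 22513)) - 217712 = √(149*(-303) + 114470*84555) - 217712 = √(-45147 + 9679010850) - 217712 = √9678965703 - 217712 = -217712 + √9678965703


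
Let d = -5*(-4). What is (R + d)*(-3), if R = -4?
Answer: -48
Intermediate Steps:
d = 20
(R + d)*(-3) = (-4 + 20)*(-3) = 16*(-3) = -48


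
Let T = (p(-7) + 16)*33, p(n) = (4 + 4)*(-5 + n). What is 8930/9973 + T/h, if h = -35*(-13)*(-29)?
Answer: 28832014/26318747 ≈ 1.0955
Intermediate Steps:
h = -13195 (h = 455*(-29) = -13195)
p(n) = -40 + 8*n (p(n) = 8*(-5 + n) = -40 + 8*n)
T = -2640 (T = ((-40 + 8*(-7)) + 16)*33 = ((-40 - 56) + 16)*33 = (-96 + 16)*33 = -80*33 = -2640)
8930/9973 + T/h = 8930/9973 - 2640/(-13195) = 8930*(1/9973) - 2640*(-1/13195) = 8930/9973 + 528/2639 = 28832014/26318747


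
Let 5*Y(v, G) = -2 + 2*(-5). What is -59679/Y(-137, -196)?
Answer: 99465/4 ≈ 24866.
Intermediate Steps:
Y(v, G) = -12/5 (Y(v, G) = (-2 + 2*(-5))/5 = (-2 - 10)/5 = (1/5)*(-12) = -12/5)
-59679/Y(-137, -196) = -59679/(-12/5) = -59679*(-5/12) = 99465/4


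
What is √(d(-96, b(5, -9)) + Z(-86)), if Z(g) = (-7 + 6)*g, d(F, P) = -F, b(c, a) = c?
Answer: √182 ≈ 13.491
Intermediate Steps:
Z(g) = -g
√(d(-96, b(5, -9)) + Z(-86)) = √(-1*(-96) - 1*(-86)) = √(96 + 86) = √182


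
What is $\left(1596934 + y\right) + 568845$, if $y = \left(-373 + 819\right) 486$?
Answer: $2382535$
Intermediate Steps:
$y = 216756$ ($y = 446 \cdot 486 = 216756$)
$\left(1596934 + y\right) + 568845 = \left(1596934 + 216756\right) + 568845 = 1813690 + 568845 = 2382535$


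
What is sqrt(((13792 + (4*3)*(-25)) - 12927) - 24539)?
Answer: I*sqrt(23974) ≈ 154.84*I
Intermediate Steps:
sqrt(((13792 + (4*3)*(-25)) - 12927) - 24539) = sqrt(((13792 + 12*(-25)) - 12927) - 24539) = sqrt(((13792 - 300) - 12927) - 24539) = sqrt((13492 - 12927) - 24539) = sqrt(565 - 24539) = sqrt(-23974) = I*sqrt(23974)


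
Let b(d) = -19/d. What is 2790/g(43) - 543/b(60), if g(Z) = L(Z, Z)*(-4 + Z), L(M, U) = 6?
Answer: 426485/247 ≈ 1726.7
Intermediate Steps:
g(Z) = -24 + 6*Z (g(Z) = 6*(-4 + Z) = -24 + 6*Z)
2790/g(43) - 543/b(60) = 2790/(-24 + 6*43) - 543/((-19/60)) = 2790/(-24 + 258) - 543/((-19*1/60)) = 2790/234 - 543/(-19/60) = 2790*(1/234) - 543*(-60/19) = 155/13 + 32580/19 = 426485/247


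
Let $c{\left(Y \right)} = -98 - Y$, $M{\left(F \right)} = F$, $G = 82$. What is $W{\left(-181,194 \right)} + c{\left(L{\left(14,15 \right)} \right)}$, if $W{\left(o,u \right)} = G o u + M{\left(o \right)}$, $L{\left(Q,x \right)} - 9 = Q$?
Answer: $-2879650$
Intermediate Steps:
$L{\left(Q,x \right)} = 9 + Q$
$W{\left(o,u \right)} = o + 82 o u$ ($W{\left(o,u \right)} = 82 o u + o = o + 82 o u$)
$W{\left(-181,194 \right)} + c{\left(L{\left(14,15 \right)} \right)} = - 181 \left(1 + 82 \cdot 194\right) - 121 = - 181 \left(1 + 15908\right) - 121 = \left(-181\right) 15909 - 121 = -2879529 - 121 = -2879650$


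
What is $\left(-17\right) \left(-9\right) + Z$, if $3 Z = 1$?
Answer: $\frac{460}{3} \approx 153.33$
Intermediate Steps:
$Z = \frac{1}{3}$ ($Z = \frac{1}{3} \cdot 1 = \frac{1}{3} \approx 0.33333$)
$\left(-17\right) \left(-9\right) + Z = \left(-17\right) \left(-9\right) + \frac{1}{3} = 153 + \frac{1}{3} = \frac{460}{3}$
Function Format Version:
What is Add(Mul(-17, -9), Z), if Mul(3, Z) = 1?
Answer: Rational(460, 3) ≈ 153.33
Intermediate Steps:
Z = Rational(1, 3) (Z = Mul(Rational(1, 3), 1) = Rational(1, 3) ≈ 0.33333)
Add(Mul(-17, -9), Z) = Add(Mul(-17, -9), Rational(1, 3)) = Add(153, Rational(1, 3)) = Rational(460, 3)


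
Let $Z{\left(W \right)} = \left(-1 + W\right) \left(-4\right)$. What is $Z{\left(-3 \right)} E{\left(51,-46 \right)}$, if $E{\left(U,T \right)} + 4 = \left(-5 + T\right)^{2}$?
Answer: $41552$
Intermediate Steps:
$E{\left(U,T \right)} = -4 + \left(-5 + T\right)^{2}$
$Z{\left(W \right)} = 4 - 4 W$
$Z{\left(-3 \right)} E{\left(51,-46 \right)} = \left(4 - -12\right) \left(-4 + \left(-5 - 46\right)^{2}\right) = \left(4 + 12\right) \left(-4 + \left(-51\right)^{2}\right) = 16 \left(-4 + 2601\right) = 16 \cdot 2597 = 41552$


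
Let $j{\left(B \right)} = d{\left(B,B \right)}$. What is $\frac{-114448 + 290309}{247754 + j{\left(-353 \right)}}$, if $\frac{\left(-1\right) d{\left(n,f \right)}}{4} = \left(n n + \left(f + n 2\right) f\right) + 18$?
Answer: $- \frac{175861}{1746062} \approx -0.10072$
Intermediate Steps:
$d{\left(n,f \right)} = -72 - 4 n^{2} - 4 f \left(f + 2 n\right)$ ($d{\left(n,f \right)} = - 4 \left(\left(n n + \left(f + n 2\right) f\right) + 18\right) = - 4 \left(\left(n^{2} + \left(f + 2 n\right) f\right) + 18\right) = - 4 \left(\left(n^{2} + f \left(f + 2 n\right)\right) + 18\right) = - 4 \left(18 + n^{2} + f \left(f + 2 n\right)\right) = -72 - 4 n^{2} - 4 f \left(f + 2 n\right)$)
$j{\left(B \right)} = -72 - 16 B^{2}$ ($j{\left(B \right)} = -72 - 4 B^{2} - 4 B^{2} - 8 B B = -72 - 4 B^{2} - 4 B^{2} - 8 B^{2} = -72 - 16 B^{2}$)
$\frac{-114448 + 290309}{247754 + j{\left(-353 \right)}} = \frac{-114448 + 290309}{247754 - \left(72 + 16 \left(-353\right)^{2}\right)} = \frac{175861}{247754 - 1993816} = \frac{175861}{-1746062} = 175861 \left(- \frac{1}{1746062}\right) = - \frac{175861}{1746062}$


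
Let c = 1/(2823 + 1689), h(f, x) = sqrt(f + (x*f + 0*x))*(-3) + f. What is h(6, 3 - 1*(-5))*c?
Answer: 1/752 - 3*sqrt(6)/1504 ≈ -0.0035562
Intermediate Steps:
h(f, x) = f - 3*sqrt(f + f*x) (h(f, x) = sqrt(f + (f*x + 0))*(-3) + f = sqrt(f + f*x)*(-3) + f = -3*sqrt(f + f*x) + f = f - 3*sqrt(f + f*x))
c = 1/4512 ≈ 0.00022163
h(6, 3 - 1*(-5))*c = (6 - 3*sqrt(6)*sqrt(1 + (3 - 1*(-5))))*(1/4512) = (6 - 3*sqrt(6)*sqrt(1 + (3 + 5)))*(1/4512) = (6 - 3*sqrt(6)*sqrt(1 + 8))*(1/4512) = (6 - 3*3*sqrt(6))*(1/4512) = (6 - 9*sqrt(6))*(1/4512) = 1/752 - 3*sqrt(6)/1504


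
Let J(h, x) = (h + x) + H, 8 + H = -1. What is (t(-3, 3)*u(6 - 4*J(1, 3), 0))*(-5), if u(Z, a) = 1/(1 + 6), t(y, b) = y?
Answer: 15/7 ≈ 2.1429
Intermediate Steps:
H = -9 (H = -8 - 1 = -9)
J(h, x) = -9 + h + x (J(h, x) = (h + x) - 9 = -9 + h + x)
u(Z, a) = ⅐ (u(Z, a) = 1/7 = ⅐)
(t(-3, 3)*u(6 - 4*J(1, 3), 0))*(-5) = -3*⅐*(-5) = -3/7*(-5) = 15/7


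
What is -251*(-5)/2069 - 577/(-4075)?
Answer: 6307938/8431175 ≈ 0.74817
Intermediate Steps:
-251*(-5)/2069 - 577/(-4075) = 1255*(1/2069) - 577*(-1/4075) = 1255/2069 + 577/4075 = 6307938/8431175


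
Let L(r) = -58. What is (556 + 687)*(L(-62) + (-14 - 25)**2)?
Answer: 1818509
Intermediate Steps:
(556 + 687)*(L(-62) + (-14 - 25)**2) = (556 + 687)*(-58 + (-14 - 25)**2) = 1243*(-58 + (-39)**2) = 1243*(-58 + 1521) = 1243*1463 = 1818509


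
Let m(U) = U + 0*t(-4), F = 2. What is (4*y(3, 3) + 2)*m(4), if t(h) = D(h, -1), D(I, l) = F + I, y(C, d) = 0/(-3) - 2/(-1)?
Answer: 40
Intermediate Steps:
y(C, d) = 2 (y(C, d) = 0*(-⅓) - 2*(-1) = 0 + 2 = 2)
D(I, l) = 2 + I
t(h) = 2 + h
m(U) = U (m(U) = U + 0*(2 - 4) = U + 0*(-2) = U + 0 = U)
(4*y(3, 3) + 2)*m(4) = (4*2 + 2)*4 = (8 + 2)*4 = 10*4 = 40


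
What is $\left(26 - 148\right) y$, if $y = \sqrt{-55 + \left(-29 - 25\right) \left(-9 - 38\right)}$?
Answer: $- 122 \sqrt{2483} \approx -6079.2$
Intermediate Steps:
$y = \sqrt{2483}$ ($y = \sqrt{-55 - -2538} = \sqrt{-55 + 2538} = \sqrt{2483} \approx 49.83$)
$\left(26 - 148\right) y = \left(26 - 148\right) \sqrt{2483} = - 122 \sqrt{2483}$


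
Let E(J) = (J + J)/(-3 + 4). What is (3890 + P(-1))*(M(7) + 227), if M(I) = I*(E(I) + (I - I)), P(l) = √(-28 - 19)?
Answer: 1264250 + 325*I*√47 ≈ 1.2643e+6 + 2228.1*I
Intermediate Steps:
E(J) = 2*J (E(J) = (2*J)/1 = (2*J)*1 = 2*J)
P(l) = I*√47 (P(l) = √(-47) = I*√47)
M(I) = 2*I² (M(I) = I*(2*I + (I - I)) = I*(2*I + 0) = I*(2*I) = 2*I²)
(3890 + P(-1))*(M(7) + 227) = (3890 + I*√47)*(2*7² + 227) = (3890 + I*√47)*(2*49 + 227) = (3890 + I*√47)*(98 + 227) = (3890 + I*√47)*325 = 1264250 + 325*I*√47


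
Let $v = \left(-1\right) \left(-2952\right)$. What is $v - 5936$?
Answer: $-2984$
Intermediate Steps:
$v = 2952$
$v - 5936 = 2952 - 5936 = -2984$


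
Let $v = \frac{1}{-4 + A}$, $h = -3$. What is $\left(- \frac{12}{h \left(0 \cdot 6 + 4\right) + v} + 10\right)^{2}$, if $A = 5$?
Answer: $\frac{14884}{121} \approx 123.01$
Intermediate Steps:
$v = 1$ ($v = \frac{1}{-4 + 5} = 1^{-1} = 1$)
$\left(- \frac{12}{h \left(0 \cdot 6 + 4\right) + v} + 10\right)^{2} = \left(- \frac{12}{- 3 \left(0 \cdot 6 + 4\right) + 1} + 10\right)^{2} = \left(- \frac{12}{- 3 \left(0 + 4\right) + 1} + 10\right)^{2} = \left(- \frac{12}{\left(-3\right) 4 + 1} + 10\right)^{2} = \left(- \frac{12}{-12 + 1} + 10\right)^{2} = \left(- \frac{12}{-11} + 10\right)^{2} = \left(\left(-12\right) \left(- \frac{1}{11}\right) + 10\right)^{2} = \left(\frac{12}{11} + 10\right)^{2} = \left(\frac{122}{11}\right)^{2} = \frac{14884}{121}$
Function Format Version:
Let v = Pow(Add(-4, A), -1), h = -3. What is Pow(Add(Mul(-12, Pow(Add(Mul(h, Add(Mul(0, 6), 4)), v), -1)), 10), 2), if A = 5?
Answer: Rational(14884, 121) ≈ 123.01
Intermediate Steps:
v = 1 (v = Pow(Add(-4, 5), -1) = Pow(1, -1) = 1)
Pow(Add(Mul(-12, Pow(Add(Mul(h, Add(Mul(0, 6), 4)), v), -1)), 10), 2) = Pow(Add(Mul(-12, Pow(Add(Mul(-3, Add(Mul(0, 6), 4)), 1), -1)), 10), 2) = Pow(Add(Mul(-12, Pow(Add(Mul(-3, Add(0, 4)), 1), -1)), 10), 2) = Pow(Add(Mul(-12, Pow(Add(Mul(-3, 4), 1), -1)), 10), 2) = Pow(Add(Mul(-12, Pow(Add(-12, 1), -1)), 10), 2) = Pow(Add(Mul(-12, Pow(-11, -1)), 10), 2) = Pow(Add(Mul(-12, Rational(-1, 11)), 10), 2) = Pow(Add(Rational(12, 11), 10), 2) = Pow(Rational(122, 11), 2) = Rational(14884, 121)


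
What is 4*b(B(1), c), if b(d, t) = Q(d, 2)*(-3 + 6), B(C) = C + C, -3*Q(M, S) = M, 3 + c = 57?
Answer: -8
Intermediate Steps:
c = 54 (c = -3 + 57 = 54)
Q(M, S) = -M/3
B(C) = 2*C
b(d, t) = -d (b(d, t) = (-d/3)*(-3 + 6) = -d/3*3 = -d)
4*b(B(1), c) = 4*(-2) = -8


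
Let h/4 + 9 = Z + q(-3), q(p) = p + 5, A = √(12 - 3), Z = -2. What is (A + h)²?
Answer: 1089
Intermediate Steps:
A = 3 (A = √9 = 3)
q(p) = 5 + p
h = -36 (h = -36 + 4*(-2 + (5 - 3)) = -36 + 4*(-2 + 2) = -36 + 4*0 = -36 + 0 = -36)
(A + h)² = (3 - 36)² = (-33)² = 1089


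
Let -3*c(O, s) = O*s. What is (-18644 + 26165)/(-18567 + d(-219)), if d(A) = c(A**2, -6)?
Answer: 2507/25785 ≈ 0.097227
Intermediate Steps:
c(O, s) = -O*s/3
d(A) = 2*A**2 (d(A) = -1/3*A**2*(-6) = 2*A**2)
(-18644 + 26165)/(-18567 + d(-219)) = (-18644 + 26165)/(-18567 + 2*(-219)**2) = 7521/(-18567 + 2*47961) = 7521/(-18567 + 95922) = 7521/77355 = 7521*(1/77355) = 2507/25785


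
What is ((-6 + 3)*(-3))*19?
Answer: 171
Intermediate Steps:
((-6 + 3)*(-3))*19 = -3*(-3)*19 = 9*19 = 171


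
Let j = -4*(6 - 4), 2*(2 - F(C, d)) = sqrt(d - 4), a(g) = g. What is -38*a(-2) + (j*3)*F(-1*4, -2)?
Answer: 28 + 12*I*sqrt(6) ≈ 28.0 + 29.394*I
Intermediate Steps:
F(C, d) = 2 - sqrt(-4 + d)/2 (F(C, d) = 2 - sqrt(d - 4)/2 = 2 - sqrt(-4 + d)/2)
j = -8 (j = -4*2 = -8)
-38*a(-2) + (j*3)*F(-1*4, -2) = -38*(-2) + (-8*3)*(2 - sqrt(-4 - 2)/2) = 76 - 24*(2 - I*sqrt(6)/2) = 76 + (-48 + 12*I*sqrt(6)) = 28 + 12*I*sqrt(6)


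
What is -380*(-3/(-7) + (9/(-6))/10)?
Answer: -741/7 ≈ -105.86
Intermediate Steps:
-380*(-3/(-7) + (9/(-6))/10) = -380*(-3*(-1/7) + (9*(-1/6))*(1/10)) = -380*(3/7 - 3/2*1/10) = -380*(3/7 - 3/20) = -380*39/140 = -741/7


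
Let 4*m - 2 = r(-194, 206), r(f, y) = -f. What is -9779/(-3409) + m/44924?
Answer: 62782691/21877988 ≈ 2.8697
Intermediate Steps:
m = 49 (m = ½ + (-1*(-194))/4 = ½ + (¼)*194 = ½ + 97/2 = 49)
-9779/(-3409) + m/44924 = -9779/(-3409) + 49/44924 = -9779*(-1/3409) + 49*(1/44924) = 1397/487 + 49/44924 = 62782691/21877988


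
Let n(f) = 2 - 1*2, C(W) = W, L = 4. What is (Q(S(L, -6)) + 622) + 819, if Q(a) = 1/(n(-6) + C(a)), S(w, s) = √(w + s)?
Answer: 1441 - I*√2/2 ≈ 1441.0 - 0.70711*I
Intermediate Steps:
n(f) = 0 (n(f) = 2 - 2 = 0)
S(w, s) = √(s + w)
Q(a) = 1/a (Q(a) = 1/(0 + a) = 1/a)
(Q(S(L, -6)) + 622) + 819 = (1/(√(-6 + 4)) + 622) + 819 = (1/(√(-2)) + 622) + 819 = (1/(I*√2) + 622) + 819 = (-I*√2/2 + 622) + 819 = (622 - I*√2/2) + 819 = 1441 - I*√2/2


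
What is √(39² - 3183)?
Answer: I*√1662 ≈ 40.768*I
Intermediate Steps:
√(39² - 3183) = √(1521 - 3183) = √(-1662) = I*√1662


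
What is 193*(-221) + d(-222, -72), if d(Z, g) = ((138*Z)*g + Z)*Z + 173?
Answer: -489679020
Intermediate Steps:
d(Z, g) = 173 + Z*(Z + 138*Z*g) (d(Z, g) = (138*Z*g + Z)*Z + 173 = (Z + 138*Z*g)*Z + 173 = Z*(Z + 138*Z*g) + 173 = 173 + Z*(Z + 138*Z*g))
193*(-221) + d(-222, -72) = 193*(-221) + (173 + (-222)**2 + 138*(-72)*(-222)**2) = -42653 + (173 + 49284 + 138*(-72)*49284) = -42653 + (173 + 49284 - 489685824) = -42653 - 489636367 = -489679020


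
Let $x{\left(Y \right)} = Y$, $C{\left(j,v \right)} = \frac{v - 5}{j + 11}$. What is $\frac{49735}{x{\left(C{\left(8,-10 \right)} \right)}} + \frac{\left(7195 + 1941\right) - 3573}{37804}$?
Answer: $- \frac{7144674683}{113412} \approx -62998.0$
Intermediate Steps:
$C{\left(j,v \right)} = \frac{-5 + v}{11 + j}$
$\frac{49735}{x{\left(C{\left(8,-10 \right)} \right)}} + \frac{\left(7195 + 1941\right) - 3573}{37804} = \frac{49735}{\frac{1}{11 + 8} \left(-5 - 10\right)} + \frac{\left(7195 + 1941\right) - 3573}{37804} = \frac{49735}{\frac{1}{19} \left(-15\right)} + \left(9136 - 3573\right) \frac{1}{37804} = \frac{49735}{\frac{1}{19} \left(-15\right)} + 5563 \cdot \frac{1}{37804} = \frac{49735}{- \frac{15}{19}} + \frac{5563}{37804} = 49735 \left(- \frac{19}{15}\right) + \frac{5563}{37804} = - \frac{188993}{3} + \frac{5563}{37804} = - \frac{7144674683}{113412}$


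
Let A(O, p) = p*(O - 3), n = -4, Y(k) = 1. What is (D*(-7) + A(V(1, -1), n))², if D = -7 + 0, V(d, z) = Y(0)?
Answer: 3249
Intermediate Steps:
V(d, z) = 1
A(O, p) = p*(-3 + O)
D = -7
(D*(-7) + A(V(1, -1), n))² = (-7*(-7) - 4*(-3 + 1))² = (49 - 4*(-2))² = (49 + 8)² = 57² = 3249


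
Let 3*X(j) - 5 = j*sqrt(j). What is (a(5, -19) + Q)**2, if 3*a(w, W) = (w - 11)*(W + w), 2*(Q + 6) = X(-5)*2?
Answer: 4916/9 - 710*I*sqrt(5)/9 ≈ 546.22 - 176.4*I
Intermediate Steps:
X(j) = 5/3 + j**(3/2)/3 (X(j) = 5/3 + (j*sqrt(j))/3 = 5/3 + j**(3/2)/3)
Q = -13/3 - 5*I*sqrt(5)/3 (Q = -6 + ((5/3 + (-5)**(3/2)/3)*2)/2 = -6 + ((5/3 + (-5*I*sqrt(5))/3)*2)/2 = -6 + ((5/3 - 5*I*sqrt(5)/3)*2)/2 = -6 + (10/3 - 10*I*sqrt(5)/3)/2 = -6 + (5/3 - 5*I*sqrt(5)/3) = -13/3 - 5*I*sqrt(5)/3 ≈ -4.3333 - 3.7268*I)
a(w, W) = (-11 + w)*(W + w)/3 (a(w, W) = ((w - 11)*(W + w))/3 = ((-11 + w)*(W + w))/3 = (-11 + w)*(W + w)/3)
(a(5, -19) + Q)**2 = ((-11/3*(-19) - 11/3*5 + (1/3)*5**2 + (1/3)*(-19)*5) + (-13/3 - 5*I*sqrt(5)/3))**2 = ((209/3 - 55/3 + (1/3)*25 - 95/3) + (-13/3 - 5*I*sqrt(5)/3))**2 = ((209/3 - 55/3 + 25/3 - 95/3) + (-13/3 - 5*I*sqrt(5)/3))**2 = (28 + (-13/3 - 5*I*sqrt(5)/3))**2 = (71/3 - 5*I*sqrt(5)/3)**2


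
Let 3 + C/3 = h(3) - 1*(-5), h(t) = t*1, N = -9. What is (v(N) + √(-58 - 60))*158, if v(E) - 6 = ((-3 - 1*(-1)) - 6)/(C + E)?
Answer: 2212/3 + 158*I*√118 ≈ 737.33 + 1716.3*I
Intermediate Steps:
h(t) = t
C = 15 (C = -9 + 3*(3 - 1*(-5)) = -9 + 3*(3 + 5) = -9 + 3*8 = -9 + 24 = 15)
v(E) = 6 - 8/(15 + E) (v(E) = 6 + ((-3 - 1*(-1)) - 6)/(15 + E) = 6 + ((-3 + 1) - 6)/(15 + E) = 6 + (-2 - 6)/(15 + E) = 6 - 8/(15 + E))
(v(N) + √(-58 - 60))*158 = (2*(41 + 3*(-9))/(15 - 9) + √(-58 - 60))*158 = (2*(41 - 27)/6 + √(-118))*158 = (2*(⅙)*14 + I*√118)*158 = (14/3 + I*√118)*158 = 2212/3 + 158*I*√118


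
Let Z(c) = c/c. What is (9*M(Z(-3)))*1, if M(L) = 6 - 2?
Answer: 36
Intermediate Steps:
Z(c) = 1
M(L) = 4
(9*M(Z(-3)))*1 = (9*4)*1 = 36*1 = 36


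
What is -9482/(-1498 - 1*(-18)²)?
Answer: 4741/911 ≈ 5.2042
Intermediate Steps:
-9482/(-1498 - 1*(-18)²) = -9482/(-1498 - 1*324) = -9482/(-1498 - 324) = -9482/(-1822) = -9482*(-1/1822) = 4741/911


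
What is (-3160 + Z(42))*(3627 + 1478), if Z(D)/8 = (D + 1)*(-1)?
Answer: -17887920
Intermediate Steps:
Z(D) = -8 - 8*D (Z(D) = 8*((D + 1)*(-1)) = 8*((1 + D)*(-1)) = 8*(-1 - D) = -8 - 8*D)
(-3160 + Z(42))*(3627 + 1478) = (-3160 + (-8 - 8*42))*(3627 + 1478) = (-3160 + (-8 - 336))*5105 = (-3160 - 344)*5105 = -3504*5105 = -17887920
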